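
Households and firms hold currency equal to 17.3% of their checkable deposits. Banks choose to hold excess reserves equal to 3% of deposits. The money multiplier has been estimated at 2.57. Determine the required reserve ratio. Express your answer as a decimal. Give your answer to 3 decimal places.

Using m = 2.57. Since m = (1 + c)/(c + rr + e), the denominator satisfies c + rr + e = (1 + c)/m = (1 + 0.173) / 2.57 ≈ 0.456420.
With c = 0.173 and e = 0.03, the required reserve ratio is 0.456420 − 0.173 − 0.03 = 0.25342.

0.253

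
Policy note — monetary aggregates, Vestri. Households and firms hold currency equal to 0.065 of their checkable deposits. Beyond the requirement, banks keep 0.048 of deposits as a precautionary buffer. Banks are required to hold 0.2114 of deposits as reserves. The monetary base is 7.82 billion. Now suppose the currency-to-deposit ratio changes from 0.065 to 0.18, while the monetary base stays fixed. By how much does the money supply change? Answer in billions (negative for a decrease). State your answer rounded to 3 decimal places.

-4.672 billion

Initially m₁ = (1 + 0.065) / (0.2114 + 0.048 + 0.065) ≈ 3.28298, so M₁ = 3.28298 × 7.82 ≈ 25.6729 billion.
After the change m₂ = (1 + 0.18) / (0.2114 + 0.048 + 0.18) ≈ 2.68548, so M₂ = 2.68548 × 7.82 ≈ 21.0005 billion.
ΔM = M₂ − M₁ = 21.0005 − 25.6729 = -4.6724 billion.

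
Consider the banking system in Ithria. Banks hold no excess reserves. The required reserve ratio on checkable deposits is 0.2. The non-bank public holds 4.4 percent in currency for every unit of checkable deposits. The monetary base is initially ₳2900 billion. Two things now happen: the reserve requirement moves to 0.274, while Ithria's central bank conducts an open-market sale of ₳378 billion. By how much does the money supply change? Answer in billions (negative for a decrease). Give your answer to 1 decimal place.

Before: m₁ = (1 + 0.044) / (0.2 + 0.044) ≈ 4.278689, MB₁ = 2900, so M₁ = 4.278689 × 2900 = 12408.1981 billion.
After: m₂ = (1 + 0.044) / (0.274 + 0.044) ≈ 3.283019, MB₂ = 2900 − 378 = 2522, so M₂ = 3.283019 × 2522 ≈ 8279.7739 billion.
ΔM = M₂ − M₁ = 8279.7739 − 12408.1981 = -4128.4242 billion.

-4128.4 billion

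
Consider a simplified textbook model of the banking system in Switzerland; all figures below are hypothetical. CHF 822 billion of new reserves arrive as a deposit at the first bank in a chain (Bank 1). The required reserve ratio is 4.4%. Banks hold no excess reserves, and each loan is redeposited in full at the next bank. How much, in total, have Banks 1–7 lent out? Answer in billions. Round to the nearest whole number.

Bank i lends (1 − rr)^i of the original deposit: Bank 1 lends 822·0.9560 = 785.8320, Bank 2 lends 822·0.9560² ≈ 751.2554, and so on.
Summing a geometric series: total = 822·[0.9560·(1 − 0.9560^7) / (1 − 0.9560)] ≈ 4825.6812 billion.

CHF 4826 billion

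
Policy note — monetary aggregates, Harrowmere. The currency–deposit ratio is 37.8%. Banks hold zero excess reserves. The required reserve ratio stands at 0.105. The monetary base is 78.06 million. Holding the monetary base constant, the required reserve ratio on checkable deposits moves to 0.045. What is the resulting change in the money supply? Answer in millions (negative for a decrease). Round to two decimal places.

Initially m₁ = (1 + 0.378) / (0.105 + 0.378) ≈ 2.85300, so M₁ = 2.85300 × 78.06 ≈ 222.7052 million.
After the change m₂ = (1 + 0.378) / (0.045 + 0.378) ≈ 3.25768, so M₂ = 3.25768 × 78.06 ≈ 254.2945 million.
ΔM = M₂ − M₁ = 254.2945 − 222.7052 = 31.5893 million.

31.59 million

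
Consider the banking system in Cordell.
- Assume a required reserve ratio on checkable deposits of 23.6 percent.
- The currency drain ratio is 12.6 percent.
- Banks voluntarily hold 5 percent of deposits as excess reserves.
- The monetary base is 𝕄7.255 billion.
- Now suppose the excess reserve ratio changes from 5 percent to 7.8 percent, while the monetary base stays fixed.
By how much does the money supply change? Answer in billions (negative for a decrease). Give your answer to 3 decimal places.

-1.262 billion

Initially m₁ = (1 + 0.126) / (0.236 + 0.05 + 0.126) ≈ 2.73301, so M₁ = 2.73301 × 7.255 ≈ 19.828 billion.
After the change m₂ = (1 + 0.126) / (0.236 + 0.078 + 0.126) ≈ 2.55909, so M₂ = 2.55909 × 7.255 ≈ 18.5662 billion.
ΔM = M₂ − M₁ = 18.5662 − 19.828 = -1.2618 billion.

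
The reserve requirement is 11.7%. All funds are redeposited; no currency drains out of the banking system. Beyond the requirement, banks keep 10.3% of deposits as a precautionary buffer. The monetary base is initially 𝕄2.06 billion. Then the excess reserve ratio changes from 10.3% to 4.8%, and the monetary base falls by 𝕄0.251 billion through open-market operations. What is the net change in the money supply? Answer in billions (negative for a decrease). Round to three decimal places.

Before: m₁ = 1 / (0.117 + 0.103) ≈ 4.54545, MB₁ = 2.06, so M₁ = 4.54545 × 2.06 ≈ 9.3636 billion.
After: m₂ = 1 / (0.117 + 0.048) ≈ 6.06061, MB₂ = 2.06 − 0.251 = 1.809, so M₂ = 6.06061 × 1.809 ≈ 10.9636 billion.
ΔM = M₂ − M₁ = 10.9636 − 9.3636 = 1.6 billion.

𝕄1.600 billion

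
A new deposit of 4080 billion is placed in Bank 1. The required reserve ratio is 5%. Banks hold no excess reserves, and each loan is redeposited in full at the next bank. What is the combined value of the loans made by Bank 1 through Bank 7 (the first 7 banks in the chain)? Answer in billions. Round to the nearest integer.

23385 billion

Bank i lends (1 − rr)^i of the original deposit: Bank 1 lends 4080·0.9500 = 3876.0000, Bank 2 lends 4080·0.9500² = 3682.2000, and so on.
Summing a geometric series: total = 4080·[0.9500·(1 − 0.9500^7) / (1 − 0.9500)] ≈ 23384.8928 billion.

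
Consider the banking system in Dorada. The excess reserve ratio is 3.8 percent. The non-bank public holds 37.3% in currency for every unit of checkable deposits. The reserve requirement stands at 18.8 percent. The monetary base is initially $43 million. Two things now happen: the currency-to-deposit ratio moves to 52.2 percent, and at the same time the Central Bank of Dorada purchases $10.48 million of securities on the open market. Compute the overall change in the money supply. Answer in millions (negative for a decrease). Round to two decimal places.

$10.26 million

Before: m₁ = (1 + 0.373) / (0.188 + 0.038 + 0.373) ≈ 2.29215, MB₁ = 43, so M₁ = 2.29215 × 43 ≈ 98.5624 million.
After: m₂ = (1 + 0.522) / (0.188 + 0.038 + 0.522) ≈ 2.03476, MB₂ = 43 + 10.48 = 53.48, so M₂ = 2.03476 × 53.48 ≈ 108.819 million.
ΔM = M₂ − M₁ = 108.819 − 98.5624 = 10.2566 million.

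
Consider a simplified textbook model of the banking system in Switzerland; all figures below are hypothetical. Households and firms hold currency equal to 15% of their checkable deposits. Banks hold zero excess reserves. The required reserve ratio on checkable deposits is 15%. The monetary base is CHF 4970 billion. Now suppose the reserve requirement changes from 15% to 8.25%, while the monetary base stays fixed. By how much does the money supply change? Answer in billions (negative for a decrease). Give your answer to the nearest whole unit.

Initially m₁ = (1 + 0.15) / (0.15 + 0.15) ≈ 3.83333, so M₁ = 3.83333 × 4970 = 19051.6501 billion.
After the change m₂ = (1 + 0.15) / (0.0825 + 0.15) ≈ 4.94624, so M₂ = 4.94624 × 4970 = 24582.8128 billion.
ΔM = M₂ − M₁ = 24582.8128 − 19051.6501 = 5531.1627 billion.

CHF 5531 billion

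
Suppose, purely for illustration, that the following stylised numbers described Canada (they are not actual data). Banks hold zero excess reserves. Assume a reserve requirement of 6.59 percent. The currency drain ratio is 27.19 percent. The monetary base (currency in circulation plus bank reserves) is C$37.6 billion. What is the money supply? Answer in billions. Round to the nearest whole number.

The money multiplier is m = (1 + c) / (rr + c) = (1 + 0.2719) / (0.0659 + 0.2719) ≈ 3.7652.
So M = m × MB = 3.7652 × 37.6 ≈ 141.5715 billion.

C$142 billion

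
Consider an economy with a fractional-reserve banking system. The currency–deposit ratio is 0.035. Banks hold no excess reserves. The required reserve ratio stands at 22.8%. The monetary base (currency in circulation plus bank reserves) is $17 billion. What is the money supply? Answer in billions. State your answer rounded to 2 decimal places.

$66.90 billion

The money multiplier is m = (1 + c) / (rr + c) = (1 + 0.035) / (0.228 + 0.035) ≈ 3.93536.
So M = m × MB = 3.93536 × 17 ≈ 66.9011 billion.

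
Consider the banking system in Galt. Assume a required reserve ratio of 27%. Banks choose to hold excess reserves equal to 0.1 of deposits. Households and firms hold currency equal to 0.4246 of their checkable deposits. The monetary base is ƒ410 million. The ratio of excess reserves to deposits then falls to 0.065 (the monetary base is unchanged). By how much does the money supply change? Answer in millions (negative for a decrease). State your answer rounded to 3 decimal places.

ƒ33.870 million

Initially m₁ = (1 + 0.4246) / (0.27 + 0.1 + 0.4246) ≈ 1.7928517, so M₁ = 1.7928517 × 410 ≈ 735.0692 million.
After the change m₂ = (1 + 0.4246) / (0.27 + 0.065 + 0.4246) ≈ 1.8754608, so M₂ = 1.8754608 × 410 ≈ 768.9389 million.
ΔM = M₂ − M₁ = 768.9389 − 735.0692 = 33.8697 million.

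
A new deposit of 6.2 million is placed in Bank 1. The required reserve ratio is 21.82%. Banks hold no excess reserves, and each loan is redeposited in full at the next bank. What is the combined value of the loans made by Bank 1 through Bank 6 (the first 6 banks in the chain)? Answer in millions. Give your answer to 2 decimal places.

Bank i lends (1 − rr)^i of the original deposit: Bank 1 lends 6.2·0.7818 ≈ 4.8472, Bank 2 lends 6.2·0.7818² ≈ 3.7895, and so on.
Summing a geometric series: total = 6.2·[0.7818·(1 − 0.7818^6) / (1 − 0.7818)] ≈ 17.1420 million.

17.14 million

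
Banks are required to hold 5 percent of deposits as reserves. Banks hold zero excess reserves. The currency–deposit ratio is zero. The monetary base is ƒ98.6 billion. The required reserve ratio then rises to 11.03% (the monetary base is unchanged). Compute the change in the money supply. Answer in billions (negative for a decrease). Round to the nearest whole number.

Initially m₁ = 1 / (0.05) = 20, so M₁ = 20 × 98.6 = 1972 billion.
After the change m₂ = 1 / (0.1103) ≈ 9.0662, so M₂ = 9.0662 × 98.6 ≈ 893.9273 billion.
ΔM = M₂ − M₁ = 893.9273 − 1972 = -1078.0727 billion.

-1078 billion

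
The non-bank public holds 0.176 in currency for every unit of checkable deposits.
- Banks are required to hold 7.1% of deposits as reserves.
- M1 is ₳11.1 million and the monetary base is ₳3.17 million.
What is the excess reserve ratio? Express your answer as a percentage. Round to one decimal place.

8.9%

Using m = M/MB = 11.1/3.17 ≈ 3.501577. Since m = (1 + c)/(c + rr + e), the denominator satisfies c + rr + e = (1 + c)/m = (1 + 0.176) / 3.501577 ≈ 0.335849.
With c = 0.176 and rr = 0.071, the excess reserve ratio is 0.335849 − 0.176 − 0.071 = 0.088849.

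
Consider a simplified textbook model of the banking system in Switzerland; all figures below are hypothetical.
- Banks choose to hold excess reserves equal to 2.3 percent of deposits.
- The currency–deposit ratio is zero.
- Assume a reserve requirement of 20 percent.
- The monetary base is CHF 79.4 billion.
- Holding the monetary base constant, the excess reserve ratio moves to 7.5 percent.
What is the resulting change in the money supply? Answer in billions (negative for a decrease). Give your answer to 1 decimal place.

Initially m₁ = 1 / (0.2 + 0.023) ≈ 4.4843, so M₁ = 4.4843 × 79.4 ≈ 356.0534 billion.
After the change m₂ = 1 / (0.2 + 0.075) ≈ 3.6364, so M₂ = 3.6364 × 79.4 ≈ 288.7302 billion.
ΔM = M₂ − M₁ = 288.7302 − 356.0534 = -67.3232 billion.

-67.3 billion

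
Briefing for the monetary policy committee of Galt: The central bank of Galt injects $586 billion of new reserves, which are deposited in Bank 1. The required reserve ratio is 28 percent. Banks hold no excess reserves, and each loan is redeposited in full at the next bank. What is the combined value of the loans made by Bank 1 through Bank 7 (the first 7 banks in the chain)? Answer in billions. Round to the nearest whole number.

Bank i lends (1 − rr)^i of the original deposit: Bank 1 lends 586·0.7200 = 421.9200, Bank 2 lends 586·0.7200² = 303.7824, and so on.
Summing a geometric series: total = 586·[0.7200·(1 − 0.7200^7) / (1 − 0.7200)] ≈ 1355.7101 billion.

$1356 billion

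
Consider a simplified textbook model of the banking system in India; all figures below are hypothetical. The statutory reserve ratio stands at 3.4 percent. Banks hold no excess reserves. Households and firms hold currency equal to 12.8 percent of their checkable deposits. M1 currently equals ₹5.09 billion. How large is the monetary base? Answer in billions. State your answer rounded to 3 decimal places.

₹0.731 billion

The money multiplier is m = (1 + c) / (rr + c) = (1 + 0.128) / (0.034 + 0.128) ≈ 6.96296.
MB = M / m = 5.09 / 6.96296 ≈ 0.731 billion.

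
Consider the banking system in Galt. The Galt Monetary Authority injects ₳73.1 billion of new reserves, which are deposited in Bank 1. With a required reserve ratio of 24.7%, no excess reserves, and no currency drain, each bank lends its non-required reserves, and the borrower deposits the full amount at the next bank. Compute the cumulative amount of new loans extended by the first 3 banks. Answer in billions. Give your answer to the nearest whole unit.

₳128 billion

Bank i lends (1 − rr)^i of the original deposit: Bank 1 lends 73.1·0.7530 = 55.0443, Bank 2 lends 73.1·0.7530² ≈ 41.4484, and so on.
Summing a geometric series: total = 73.1·[0.7530·(1 − 0.7530^3) / (1 − 0.7530)] ≈ 127.7033 billion.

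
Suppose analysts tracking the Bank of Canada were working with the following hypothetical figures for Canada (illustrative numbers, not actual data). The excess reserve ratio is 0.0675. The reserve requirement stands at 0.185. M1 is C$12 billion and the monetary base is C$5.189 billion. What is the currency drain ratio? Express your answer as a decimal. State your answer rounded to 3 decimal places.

0.317

Using m = M/MB = 12/5.189 ≈ 2.312584. From m = (1 + c)/(c + rr + e), rearranging gives 1 + c = m·(c + rr + e), so c·(1 − m) = m·(rr + e) − 1.
Hence c = [m·(rr + e) − 1]/(1 − m) = [2.312584 × (0.185 + 0.0675) − 1] / (1 − 2.312584) ≈ 0.316987.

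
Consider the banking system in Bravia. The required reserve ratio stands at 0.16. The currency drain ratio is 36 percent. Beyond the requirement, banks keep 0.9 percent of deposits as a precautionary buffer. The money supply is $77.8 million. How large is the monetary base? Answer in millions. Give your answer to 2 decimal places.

$30.26 million

The money multiplier is m = (1 + c) / (rr + e + c) = (1 + 0.36) / (0.16 + 0.009 + 0.36) ≈ 2.57089.
MB = M / m = 77.8 / 2.57089 ≈ 30.2619 million.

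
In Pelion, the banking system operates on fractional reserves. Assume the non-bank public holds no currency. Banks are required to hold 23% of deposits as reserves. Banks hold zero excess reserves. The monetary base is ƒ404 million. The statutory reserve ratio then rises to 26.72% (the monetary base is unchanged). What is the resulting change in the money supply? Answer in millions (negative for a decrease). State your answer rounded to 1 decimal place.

Initially m₁ = 1 / (0.23) ≈ 4.34783, so M₁ = 4.34783 × 404 ≈ 1756.5233 million.
After the change m₂ = 1 / (0.2672) ≈ 3.74251, so M₂ = 3.74251 × 404 ≈ 1511.974 million.
ΔM = M₂ − M₁ = 1511.974 − 1756.5233 = -244.5493 million.

-244.5 million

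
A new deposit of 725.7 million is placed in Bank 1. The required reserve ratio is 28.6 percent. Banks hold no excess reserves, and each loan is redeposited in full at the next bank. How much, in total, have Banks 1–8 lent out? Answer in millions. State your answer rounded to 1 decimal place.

1689.3 million

Bank i lends (1 − rr)^i of the original deposit: Bank 1 lends 725.7·0.7140 = 518.1498, Bank 2 lends 725.7·0.7140² ≈ 369.9590, and so on.
Summing a geometric series: total = 725.7·[0.7140·(1 − 0.7140^8) / (1 − 0.7140)] ≈ 1689.3426 million.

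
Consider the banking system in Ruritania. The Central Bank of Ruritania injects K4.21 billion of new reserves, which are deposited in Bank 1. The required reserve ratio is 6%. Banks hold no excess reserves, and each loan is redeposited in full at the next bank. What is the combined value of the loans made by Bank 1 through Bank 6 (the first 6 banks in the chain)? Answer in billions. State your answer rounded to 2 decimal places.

Bank i lends (1 − rr)^i of the original deposit: Bank 1 lends 4.21·0.9400 = 3.9574, Bank 2 lends 4.21·0.9400² ≈ 3.7200, and so on.
Summing a geometric series: total = 4.21·[0.9400·(1 − 0.9400^6) / (1 − 0.9400)] ≈ 20.4552 billion.

K20.46 billion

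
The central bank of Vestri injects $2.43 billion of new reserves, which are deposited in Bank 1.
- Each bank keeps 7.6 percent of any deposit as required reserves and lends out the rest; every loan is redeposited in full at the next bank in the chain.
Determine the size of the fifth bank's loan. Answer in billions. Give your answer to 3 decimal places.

$1.637 billion

Each bank lends a fraction (1 − rr) = 0.9240 of the deposit it receives, so Bank 5 receives 2.43·0.9240^4 and lends 2.43·0.9240^5 ≈ 1.6367 billion.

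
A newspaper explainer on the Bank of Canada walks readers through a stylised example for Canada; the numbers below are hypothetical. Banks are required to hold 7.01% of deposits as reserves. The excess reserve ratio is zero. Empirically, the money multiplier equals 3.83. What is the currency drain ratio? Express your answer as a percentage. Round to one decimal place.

Using m = 3.83. From m = (1 + c)/(c + rr + e), rearranging gives 1 + c = m·(c + rr + e), so c·(1 − m) = m·(rr + e) − 1.
Hence c = [m·(rr + e) − 1]/(1 − m) = [3.83 × (0.0701 + 0) − 1] / (1 − 3.83) ≈ 0.258487.

25.8%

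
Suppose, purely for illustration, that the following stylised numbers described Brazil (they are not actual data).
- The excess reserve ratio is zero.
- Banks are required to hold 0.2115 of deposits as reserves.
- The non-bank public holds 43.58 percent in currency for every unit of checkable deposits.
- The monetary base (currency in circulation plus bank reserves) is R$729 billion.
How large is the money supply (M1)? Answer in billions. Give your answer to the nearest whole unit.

R$1617 billion

The money multiplier is m = (1 + c) / (rr + c) = (1 + 0.4358) / (0.2115 + 0.4358) ≈ 2.2181.
So M = m × MB = 2.2181 × 729 = 1616.9949 billion.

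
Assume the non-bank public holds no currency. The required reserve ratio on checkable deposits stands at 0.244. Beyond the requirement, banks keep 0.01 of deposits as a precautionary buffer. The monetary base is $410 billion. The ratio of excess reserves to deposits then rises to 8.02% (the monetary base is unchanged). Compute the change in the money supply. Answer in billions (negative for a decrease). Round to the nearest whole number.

Initially m₁ = 1 / (0.244 + 0.01) ≈ 3.9370, so M₁ = 3.9370 × 410 = 1614.17 billion.
After the change m₂ = 1 / (0.244 + 0.0802) ≈ 3.0845, so M₂ = 3.0845 × 410 = 1264.645 billion.
ΔM = M₂ − M₁ = 1264.645 − 1614.17 = -349.525 billion.

-350 billion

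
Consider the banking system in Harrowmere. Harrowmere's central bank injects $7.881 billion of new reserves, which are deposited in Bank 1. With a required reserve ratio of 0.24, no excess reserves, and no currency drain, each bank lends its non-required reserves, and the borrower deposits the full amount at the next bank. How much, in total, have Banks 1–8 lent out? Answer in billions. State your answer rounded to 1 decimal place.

$22.2 billion

Bank i lends (1 − rr)^i of the original deposit: Bank 1 lends 7.881·0.7600 ≈ 5.9896, Bank 2 lends 7.881·0.7600² ≈ 4.5521, and so on.
Summing a geometric series: total = 7.881·[0.7600·(1 − 0.7600^8) / (1 − 0.7600)] ≈ 22.1788 billion.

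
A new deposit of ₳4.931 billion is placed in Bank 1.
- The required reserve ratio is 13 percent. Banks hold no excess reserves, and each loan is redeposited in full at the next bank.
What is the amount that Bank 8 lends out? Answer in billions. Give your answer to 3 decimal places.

₳1.618 billion

Each bank lends a fraction (1 − rr) = 0.8700 of the deposit it receives, so Bank 8 receives 4.931·0.8700^7 and lends 4.931·0.8700^8 ≈ 1.6184 billion.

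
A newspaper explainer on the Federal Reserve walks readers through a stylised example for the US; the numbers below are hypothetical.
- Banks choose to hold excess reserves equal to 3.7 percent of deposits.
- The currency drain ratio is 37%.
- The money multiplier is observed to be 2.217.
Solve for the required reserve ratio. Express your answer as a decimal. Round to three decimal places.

Using m = 2.217. Since m = (1 + c)/(c + rr + e), the denominator satisfies c + rr + e = (1 + c)/m = (1 + 0.37) / 2.217 ≈ 0.617952.
With c = 0.37 and e = 0.037, the required reserve ratio is 0.617952 − 0.37 − 0.037 = 0.210952.

0.211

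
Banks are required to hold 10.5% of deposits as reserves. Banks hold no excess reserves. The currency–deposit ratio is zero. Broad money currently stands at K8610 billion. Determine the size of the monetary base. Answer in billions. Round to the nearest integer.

With no currency drain and no excess reserves, the money multiplier is m = 1/rr = 1/0.105 ≈ 9.52381.
The monetary base is MB = M / m = 8610 / 9.52381 ≈ 904.05 billion.

K904 billion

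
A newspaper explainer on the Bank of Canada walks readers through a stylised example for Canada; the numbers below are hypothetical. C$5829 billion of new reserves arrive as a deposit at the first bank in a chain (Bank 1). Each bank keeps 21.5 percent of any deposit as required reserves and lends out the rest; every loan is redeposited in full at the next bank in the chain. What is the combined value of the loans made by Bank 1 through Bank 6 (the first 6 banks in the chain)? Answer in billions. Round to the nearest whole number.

Bank i lends (1 − rr)^i of the original deposit: Bank 1 lends 5829·0.7850 = 4575.7650, Bank 2 lends 5829·0.7850² ≈ 3591.9755, and so on.
Summing a geometric series: total = 5829·[0.7850·(1 − 0.7850^6) / (1 − 0.7850)] ≈ 16302.4691 billion.

C$16302 billion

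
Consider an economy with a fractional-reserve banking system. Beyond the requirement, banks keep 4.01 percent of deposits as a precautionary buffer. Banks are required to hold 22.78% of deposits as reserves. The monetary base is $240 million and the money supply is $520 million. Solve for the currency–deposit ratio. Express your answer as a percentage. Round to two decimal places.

35.96%

Using m = M/MB = 520/240 ≈ 2.166667. From m = (1 + c)/(c + rr + e), rearranging gives 1 + c = m·(c + rr + e), so c·(1 − m) = m·(rr + e) − 1.
Hence c = [m·(rr + e) − 1]/(1 − m) = [2.166667 × (0.2278 + 0.0401) − 1] / (1 − 2.166667) ≈ 0.359614.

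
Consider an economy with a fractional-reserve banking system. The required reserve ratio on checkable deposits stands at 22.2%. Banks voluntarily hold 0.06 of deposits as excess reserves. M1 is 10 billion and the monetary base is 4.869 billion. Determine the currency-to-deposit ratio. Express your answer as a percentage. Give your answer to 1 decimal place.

Using m = M/MB = 10/4.869 ≈ 2.053810. From m = (1 + c)/(c + rr + e), rearranging gives 1 + c = m·(c + rr + e), so c·(1 − m) = m·(rr + e) − 1.
Hence c = [m·(rr + e) − 1]/(1 − m) = [2.053810 × (0.222 + 0.06) − 1] / (1 − 2.053810) ≈ 0.399337.

39.9%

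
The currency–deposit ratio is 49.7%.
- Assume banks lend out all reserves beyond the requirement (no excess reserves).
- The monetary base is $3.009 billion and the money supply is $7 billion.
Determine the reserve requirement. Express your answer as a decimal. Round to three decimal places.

Using m = M/MB = 7/3.009 ≈ 2.326354. Since m = (1 + c)/(c + rr + e), the denominator satisfies c + rr + e = (1 + c)/m = (1 + 0.497) / 2.326354 ≈ 0.643496.
With c = 0.497 and e = 0, the reserve requirement is 0.643496 − 0.497 − 0 = 0.146496.

0.146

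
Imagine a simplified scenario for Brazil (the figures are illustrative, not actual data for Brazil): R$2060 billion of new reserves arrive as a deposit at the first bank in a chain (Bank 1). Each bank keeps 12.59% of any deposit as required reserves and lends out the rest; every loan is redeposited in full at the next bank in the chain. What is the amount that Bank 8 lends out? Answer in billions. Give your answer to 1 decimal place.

R$702.0 billion

Each bank lends a fraction (1 − rr) = 0.8741 of the deposit it receives, so Bank 8 receives 2060·0.8741^7 and lends 2060·0.8741^8 ≈ 702.0308 billion.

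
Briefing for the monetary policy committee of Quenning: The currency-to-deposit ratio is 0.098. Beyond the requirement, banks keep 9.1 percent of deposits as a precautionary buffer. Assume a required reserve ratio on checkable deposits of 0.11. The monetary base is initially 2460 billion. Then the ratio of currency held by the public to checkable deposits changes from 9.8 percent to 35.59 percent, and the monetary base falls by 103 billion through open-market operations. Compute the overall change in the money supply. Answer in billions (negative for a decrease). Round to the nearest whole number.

-3295 billion

Before: m₁ = (1 + 0.098) / (0.11 + 0.091 + 0.098) ≈ 3.67224, MB₁ = 2460, so M₁ = 3.67224 × 2460 = 9033.7104 billion.
After: m₂ = (1 + 0.3559) / (0.11 + 0.091 + 0.3559) ≈ 2.43473, MB₂ = 2460 − 103 = 2357, so M₂ = 2.43473 × 2357 ≈ 5738.6586 billion.
ΔM = M₂ − M₁ = 5738.6586 − 9033.7104 = -3295.0518 billion.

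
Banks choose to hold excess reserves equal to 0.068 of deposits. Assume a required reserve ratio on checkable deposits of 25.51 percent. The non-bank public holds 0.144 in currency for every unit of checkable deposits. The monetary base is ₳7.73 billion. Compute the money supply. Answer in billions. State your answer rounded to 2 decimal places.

₳18.93 billion

The money multiplier is m = (1 + c) / (rr + e + c) = (1 + 0.144) / (0.2551 + 0.068 + 0.144) ≈ 2.4492.
So M = m × MB = 2.4492 × 7.73 ≈ 18.9323 billion.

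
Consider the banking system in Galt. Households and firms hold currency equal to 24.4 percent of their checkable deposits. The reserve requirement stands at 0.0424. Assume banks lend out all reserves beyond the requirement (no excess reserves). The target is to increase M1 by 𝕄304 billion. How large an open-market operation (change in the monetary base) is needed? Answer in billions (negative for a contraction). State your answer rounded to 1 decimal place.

The money multiplier is m = (1 + c) / (rr + c) = (1 + 0.244) / (0.0424 + 0.244) ≈ 4.34358.
ΔMB = ΔM / m = (+304) / 4.34358 ≈ 69.9884 billion.

𝕄70.0 billion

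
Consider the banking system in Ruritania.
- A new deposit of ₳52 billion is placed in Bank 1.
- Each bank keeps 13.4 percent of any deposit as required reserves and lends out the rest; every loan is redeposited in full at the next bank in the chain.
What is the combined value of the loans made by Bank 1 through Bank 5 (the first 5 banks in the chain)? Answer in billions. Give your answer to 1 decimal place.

Bank i lends (1 − rr)^i of the original deposit: Bank 1 lends 52·0.8660 = 45.0320, Bank 2 lends 52·0.8660² ≈ 38.9977, and so on.
Summing a geometric series: total = 52·[0.8660·(1 − 0.8660^5) / (1 − 0.8660)] ≈ 172.3758 billion.

₳172.4 billion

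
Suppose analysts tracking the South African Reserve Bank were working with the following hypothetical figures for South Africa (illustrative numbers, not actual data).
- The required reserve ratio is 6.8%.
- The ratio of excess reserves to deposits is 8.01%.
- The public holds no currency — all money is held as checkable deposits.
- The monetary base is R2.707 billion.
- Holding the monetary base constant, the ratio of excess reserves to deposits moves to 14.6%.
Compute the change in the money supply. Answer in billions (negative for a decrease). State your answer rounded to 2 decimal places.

-5.63 billion

Initially m₁ = 1 / (0.068 + 0.0801) ≈ 6.7522, so M₁ = 6.7522 × 2.707 ≈ 18.2782 billion.
After the change m₂ = 1 / (0.068 + 0.146) ≈ 4.6729, so M₂ = 4.6729 × 2.707 ≈ 12.6495 billion.
ΔM = M₂ − M₁ = 12.6495 − 18.2782 = -5.6287 billion.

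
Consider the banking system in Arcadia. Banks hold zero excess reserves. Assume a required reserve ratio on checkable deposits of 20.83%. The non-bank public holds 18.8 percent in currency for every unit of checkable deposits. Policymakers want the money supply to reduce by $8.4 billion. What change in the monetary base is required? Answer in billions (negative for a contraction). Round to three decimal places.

The money multiplier is m = (1 + c) / (rr + c) = (1 + 0.188) / (0.2083 + 0.188) ≈ 2.99773.
ΔMB = ΔM / m = (−8.4) / 2.99773 ≈ -2.8021 billion.

-2.802 billion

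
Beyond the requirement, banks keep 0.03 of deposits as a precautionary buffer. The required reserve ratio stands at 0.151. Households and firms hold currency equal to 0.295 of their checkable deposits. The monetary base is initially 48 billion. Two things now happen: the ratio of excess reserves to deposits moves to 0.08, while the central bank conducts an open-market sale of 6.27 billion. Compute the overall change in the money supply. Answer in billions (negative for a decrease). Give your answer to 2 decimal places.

-27.85 billion

Before: m₁ = (1 + 0.295) / (0.151 + 0.03 + 0.295) ≈ 2.72059, MB₁ = 48, so M₁ = 2.72059 × 48 ≈ 130.5883 billion.
After: m₂ = (1 + 0.295) / (0.151 + 0.08 + 0.295) ≈ 2.46198, MB₂ = 48 − 6.27 = 41.73, so M₂ = 2.46198 × 41.73 ≈ 102.7384 billion.
ΔM = M₂ − M₁ = 102.7384 − 130.5883 = -27.8499 billion.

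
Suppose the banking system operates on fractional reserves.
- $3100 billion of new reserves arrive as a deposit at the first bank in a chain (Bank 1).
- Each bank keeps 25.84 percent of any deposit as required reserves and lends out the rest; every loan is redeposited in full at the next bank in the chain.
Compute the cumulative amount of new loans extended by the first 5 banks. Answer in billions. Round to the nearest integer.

Bank i lends (1 − rr)^i of the original deposit: Bank 1 lends 3100·0.7416 = 2298.9600, Bank 2 lends 3100·0.7416² ≈ 1704.9087, and so on.
Summing a geometric series: total = 3100·[0.7416·(1 − 0.7416^5) / (1 − 0.7416)] ≈ 6901.2396 billion.

$6901 billion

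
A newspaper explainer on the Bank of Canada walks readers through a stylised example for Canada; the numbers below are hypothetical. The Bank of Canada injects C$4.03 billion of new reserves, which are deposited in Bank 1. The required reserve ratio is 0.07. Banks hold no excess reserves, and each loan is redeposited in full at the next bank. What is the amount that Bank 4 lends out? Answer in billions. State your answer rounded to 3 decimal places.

C$3.015 billion

Each bank lends a fraction (1 − rr) = 0.9300 of the deposit it receives, so Bank 4 receives 4.03·0.9300^3 and lends 4.03·0.9300^4 ≈ 3.0146 billion.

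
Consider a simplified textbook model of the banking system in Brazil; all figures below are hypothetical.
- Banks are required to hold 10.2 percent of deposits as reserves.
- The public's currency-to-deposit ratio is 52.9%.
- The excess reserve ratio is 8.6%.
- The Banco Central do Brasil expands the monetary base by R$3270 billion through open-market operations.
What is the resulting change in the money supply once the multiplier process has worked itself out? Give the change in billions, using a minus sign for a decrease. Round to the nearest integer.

The money multiplier is m = (1 + c) / (rr + e + c) = (1 + 0.529) / (0.102 + 0.086 + 0.529) ≈ 2.13250.
The purchase adds 3270 billion of base, so ΔM = m × ΔMB = 2.13250 × (+3270) = 6973.275 billion.

R$6973 billion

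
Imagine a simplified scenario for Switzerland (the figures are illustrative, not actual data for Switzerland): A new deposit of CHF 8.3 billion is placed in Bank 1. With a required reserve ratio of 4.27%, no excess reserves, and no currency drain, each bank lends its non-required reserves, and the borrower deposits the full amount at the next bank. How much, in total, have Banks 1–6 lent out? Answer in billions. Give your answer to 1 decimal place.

Bank i lends (1 − rr)^i of the original deposit: Bank 1 lends 8.3·0.9573 ≈ 7.9456, Bank 2 lends 8.3·0.9573² ≈ 7.6063, and so on.
Summing a geometric series: total = 8.3·[0.9573·(1 − 0.9573^6) / (1 − 0.9573)] ≈ 42.8650 billion.

CHF 42.9 billion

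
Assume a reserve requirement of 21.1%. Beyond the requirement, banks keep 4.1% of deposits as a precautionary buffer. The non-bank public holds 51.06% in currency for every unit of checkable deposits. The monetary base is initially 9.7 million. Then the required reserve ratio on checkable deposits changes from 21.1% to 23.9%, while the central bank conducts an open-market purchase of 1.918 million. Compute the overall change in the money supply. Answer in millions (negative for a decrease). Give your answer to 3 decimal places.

Before: m₁ = (1 + 0.5106) / (0.211 + 0.041 + 0.5106) ≈ 1.980855, MB₁ = 9.7, so M₁ = 1.980855 × 9.7 ≈ 19.2143 million.
After: m₂ = (1 + 0.5106) / (0.239 + 0.041 + 0.5106) ≈ 1.910701, MB₂ = 9.7 + 1.918 = 11.618, so M₂ = 1.910701 × 11.618 ≈ 22.1985 million.
ΔM = M₂ − M₁ = 22.1985 − 19.2143 = 2.9842 million.

2.984 million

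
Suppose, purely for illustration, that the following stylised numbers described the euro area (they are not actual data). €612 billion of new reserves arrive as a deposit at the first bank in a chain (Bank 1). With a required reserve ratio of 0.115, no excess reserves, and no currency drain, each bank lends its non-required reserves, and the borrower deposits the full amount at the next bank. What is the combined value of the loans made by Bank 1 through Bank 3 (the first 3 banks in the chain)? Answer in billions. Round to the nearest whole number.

Bank i lends (1 − rr)^i of the original deposit: Bank 1 lends 612·0.8850 = 541.6200, Bank 2 lends 612·0.8850² = 479.3337, and so on.
Summing a geometric series: total = 612·[0.8850·(1 − 0.8850^3) / (1 − 0.8850)] ≈ 1445.1640 billion.

€1445 billion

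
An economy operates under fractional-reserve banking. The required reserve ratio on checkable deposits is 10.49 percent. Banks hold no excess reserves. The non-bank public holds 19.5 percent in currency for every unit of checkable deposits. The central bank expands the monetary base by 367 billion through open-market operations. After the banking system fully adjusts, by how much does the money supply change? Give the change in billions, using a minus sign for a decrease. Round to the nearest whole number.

1462 billion

The money multiplier is m = (1 + c) / (rr + c) = (1 + 0.195) / (0.1049 + 0.195) ≈ 3.9847.
The purchase adds 367 billion of base, so ΔM = m × ΔMB = 3.9847 × (+367) = 1462.3849 billion.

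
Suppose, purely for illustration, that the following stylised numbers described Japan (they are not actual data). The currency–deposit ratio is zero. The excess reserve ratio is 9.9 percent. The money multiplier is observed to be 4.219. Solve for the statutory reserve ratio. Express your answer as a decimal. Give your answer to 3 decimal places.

0.138

Using m = 4.219. Since m = (1 + c)/(c + rr + e), the denominator satisfies c + rr + e = (1 + c)/m = (1 + 0) / 4.219 ≈ 0.237023.
With c = 0 and e = 0.099, the statutory reserve ratio is 0.237023 − 0 − 0.099 = 0.138023.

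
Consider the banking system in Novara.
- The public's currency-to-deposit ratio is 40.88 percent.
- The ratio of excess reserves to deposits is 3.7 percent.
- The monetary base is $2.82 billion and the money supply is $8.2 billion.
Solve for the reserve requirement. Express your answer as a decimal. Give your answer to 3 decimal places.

Using m = M/MB = 8.2/2.82 ≈ 2.907801. Since m = (1 + c)/(c + rr + e), the denominator satisfies c + rr + e = (1 + c)/m = (1 + 0.4088) / 2.907801 ≈ 0.484490.
With c = 0.4088 and e = 0.037, the reserve requirement is 0.484490 − 0.4088 − 0.037 = 0.03869.

0.039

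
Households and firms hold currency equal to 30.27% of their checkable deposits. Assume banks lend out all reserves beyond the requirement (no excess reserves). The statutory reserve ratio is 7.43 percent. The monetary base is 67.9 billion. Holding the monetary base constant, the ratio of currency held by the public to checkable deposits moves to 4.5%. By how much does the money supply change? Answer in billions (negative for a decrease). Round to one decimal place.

Initially m₁ = (1 + 0.3027) / (0.0743 + 0.3027) ≈ 3.4554, so M₁ = 3.4554 × 67.9 ≈ 234.6217 billion.
After the change m₂ = (1 + 0.045) / (0.0743 + 0.045) ≈ 8.7594, so M₂ = 8.7594 × 67.9 ≈ 594.7633 billion.
ΔM = M₂ − M₁ = 594.7633 − 234.6217 = 360.1416 billion.

360.1 billion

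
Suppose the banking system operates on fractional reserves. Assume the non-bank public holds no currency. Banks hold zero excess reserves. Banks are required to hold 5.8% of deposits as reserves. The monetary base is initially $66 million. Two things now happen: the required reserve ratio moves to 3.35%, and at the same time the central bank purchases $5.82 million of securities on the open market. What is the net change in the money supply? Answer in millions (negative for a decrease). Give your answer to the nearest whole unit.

Before: m₁ = 1 / (0.058) ≈ 17.2414, MB₁ = 66, so M₁ = 17.2414 × 66 = 1137.9324 million.
After: m₂ = 1 / (0.0335) ≈ 29.8507, MB₂ = 66 + 5.82 = 71.82, so M₂ = 29.8507 × 71.82 ≈ 2143.8773 million.
ΔM = M₂ − M₁ = 2143.8773 − 1137.9324 = 1005.9449 million.

$1006 million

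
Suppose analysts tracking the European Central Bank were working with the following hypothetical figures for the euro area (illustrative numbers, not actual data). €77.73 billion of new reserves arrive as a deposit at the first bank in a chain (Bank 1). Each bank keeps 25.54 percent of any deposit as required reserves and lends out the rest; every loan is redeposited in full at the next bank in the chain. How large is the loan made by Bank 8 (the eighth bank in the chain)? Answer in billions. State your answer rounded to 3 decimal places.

Each bank lends a fraction (1 − rr) = 0.7446 of the deposit it receives, so Bank 8 receives 77.73·0.7446^7 and lends 77.73·0.7446^8 ≈ 7.3447 billion.

€7.345 billion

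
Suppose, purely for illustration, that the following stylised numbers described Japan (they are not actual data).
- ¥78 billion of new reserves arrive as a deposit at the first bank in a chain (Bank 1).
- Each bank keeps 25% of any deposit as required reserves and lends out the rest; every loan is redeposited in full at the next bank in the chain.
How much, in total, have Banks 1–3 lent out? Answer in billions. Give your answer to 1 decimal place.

¥135.3 billion

Bank i lends (1 − rr)^i of the original deposit: Bank 1 lends 78·0.7500 = 58.5000, Bank 2 lends 78·0.7500² = 43.8750, and so on.
Summing a geometric series: total = 78·[0.7500·(1 − 0.7500^3) / (1 − 0.7500)] ≈ 135.2812 billion.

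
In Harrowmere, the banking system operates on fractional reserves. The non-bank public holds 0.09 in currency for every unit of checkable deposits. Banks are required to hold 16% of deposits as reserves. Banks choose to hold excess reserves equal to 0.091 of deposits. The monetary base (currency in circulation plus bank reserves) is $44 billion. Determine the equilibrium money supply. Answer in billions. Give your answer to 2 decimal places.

$140.65 billion

The money multiplier is m = (1 + c) / (rr + e + c) = (1 + 0.09) / (0.16 + 0.091 + 0.09) ≈ 3.19648.
So M = m × MB = 3.19648 × 44 ≈ 140.6451 billion.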